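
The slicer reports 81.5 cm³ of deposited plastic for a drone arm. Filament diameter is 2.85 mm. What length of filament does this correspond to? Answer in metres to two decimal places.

A = π r² = π × 1.425² = 6.3794 mm².
L = 81500 mm³ / 6.3794 mm² = 12775.5 mm, i.e. 12.78 m.

12.78 m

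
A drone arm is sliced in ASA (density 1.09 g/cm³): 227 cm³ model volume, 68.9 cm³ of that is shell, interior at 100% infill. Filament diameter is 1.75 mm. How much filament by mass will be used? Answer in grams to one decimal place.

Interior volume = 227 − 68.9, so 158.1 cm³.
Deposited infill: 1.00 × 158.1 → 158.1 cm³.
Deposited volume = 68.9 + 158.1, so 227 cm³.
Mass = 227 × 1.09 = 247.43 g.

247.4 g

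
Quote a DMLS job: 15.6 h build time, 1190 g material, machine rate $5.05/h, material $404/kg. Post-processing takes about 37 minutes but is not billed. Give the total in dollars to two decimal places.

Machine cost: 5.05 × 15.6 → $78.78.
Feedstock cost: 404 × 1190/1000 → $480.76.
Total = 78.78 + 480.76 = $559.54.

$559.54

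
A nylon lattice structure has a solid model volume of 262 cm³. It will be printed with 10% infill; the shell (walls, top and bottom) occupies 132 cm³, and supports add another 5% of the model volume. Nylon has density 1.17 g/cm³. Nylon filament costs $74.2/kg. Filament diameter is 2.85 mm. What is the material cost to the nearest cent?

$13.73

Interior volume = 262 − 132 = 130 cm³.
Infill deposited = 0.10 × 130, so 13 cm³.
Support = 0.05 × 262 = 13.1 cm³.
Total extruded = 132 + 13 + 13.1 = 158.1 cm³.
Mass: 158.1 × 1.17 → 184.977 g.
Cost = 184.977 g / 1000 × $74.2/kg = $13.73.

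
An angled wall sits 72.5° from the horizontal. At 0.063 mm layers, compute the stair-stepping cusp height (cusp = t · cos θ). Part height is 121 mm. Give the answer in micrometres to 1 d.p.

18.9 μm

Cusp = layer height × cos(72.5°) = 0.063 × 0.3007 = 0.018944 mm = 18.9 μm.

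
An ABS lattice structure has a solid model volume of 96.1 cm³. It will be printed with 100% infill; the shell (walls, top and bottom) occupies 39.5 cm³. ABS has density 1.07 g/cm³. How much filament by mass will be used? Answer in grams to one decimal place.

102.8 g

Infill region = 96.1 − 39.5, so 56.6 cm³.
Deposited infill: 1.00 × 56.6 → 56.6 cm³.
Total extruded: 39.5 + 56.6 → 96.1 cm³.
Mass = 96.1 × 1.07 = 102.827 g.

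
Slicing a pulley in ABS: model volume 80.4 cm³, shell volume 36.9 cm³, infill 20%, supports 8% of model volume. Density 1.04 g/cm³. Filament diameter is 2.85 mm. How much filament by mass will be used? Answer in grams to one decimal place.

Volume inside the shell = 80.4 − 36.9, so 43.5 cm³.
Infill deposited: 0.20 × 43.5 → 8.7 cm³.
Support = 0.08 × 80.4 = 6.432 cm³.
Total printed volume: 36.9 + 8.7 + 6.432 → 52.032 cm³.
Mass: 52.032 × 1.04 → 54.11328 g.

54.1 g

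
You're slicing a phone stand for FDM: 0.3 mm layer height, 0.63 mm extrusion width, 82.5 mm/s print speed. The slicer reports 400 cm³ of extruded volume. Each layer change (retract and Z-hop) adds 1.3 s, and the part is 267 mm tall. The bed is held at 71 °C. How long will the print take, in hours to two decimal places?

Bead cross-section = 0.3 × 0.63 = 0.189 mm².
Toolpath length = 400 cm³ / 0.189 mm² = 400000 / 0.189 = 2116402.1 mm.
Time extruding = 2116402.1 / 82.5, so 25653.4 s.
Layer count = ceil(267 / 0.3) = 890.
Layer-change overhead = 890 × 1.3, so 1157 s.
Total = 25653.4 + 1157 = 26810.4 s = 7.45 hours.

7.45 hours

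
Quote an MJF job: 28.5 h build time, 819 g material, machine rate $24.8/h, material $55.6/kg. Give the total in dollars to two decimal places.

Machine-time cost = 24.8 × 28.5 = $706.80.
Feedstock cost: 55.6 × 819/1000 → $45.5364.
Total = 706.80 + 45.5364 = 752.3364 ≈ $752.34.

$752.34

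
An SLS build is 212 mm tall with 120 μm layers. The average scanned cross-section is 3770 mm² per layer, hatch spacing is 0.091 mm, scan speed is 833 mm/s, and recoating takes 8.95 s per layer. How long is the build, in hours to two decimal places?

Layers = ⌈212/0.12⌉ = 1767.
Hatch length per layer = 3770 / 0.091 = 41428.6 mm.
Per-layer scan time = 41428.6 / 833 = 49.7342 s.
Per-layer time = 49.7342 + 8.95 = 58.6842 s.
Build time = 1767 × 58.6842 = 103694.9814 s = 28.80 hours.

28.80 hours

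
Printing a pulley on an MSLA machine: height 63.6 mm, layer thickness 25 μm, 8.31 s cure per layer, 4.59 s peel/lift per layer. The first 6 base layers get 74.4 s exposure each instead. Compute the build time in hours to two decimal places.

Number of layers: 63.6 / 0.025 → 2544 (rounded up).
Bottom layers: 6 × (74.4 + 4.59) → 473.94 s.
Remaining layers = 2538 × (8.31 + 4.59) = 32740.2 s.
Sum: 473.94 + 32740.2 = 33214.14 s → 9.23 hours.

9.23 hours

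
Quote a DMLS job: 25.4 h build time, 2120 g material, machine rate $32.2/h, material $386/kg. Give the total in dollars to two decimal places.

Machine cost = 32.2 × 25.4, so $817.88.
Material charge = 386 × 2120/1000, so $818.32.
Total = 817.88 + 818.32 = $1636.20.

$1636.20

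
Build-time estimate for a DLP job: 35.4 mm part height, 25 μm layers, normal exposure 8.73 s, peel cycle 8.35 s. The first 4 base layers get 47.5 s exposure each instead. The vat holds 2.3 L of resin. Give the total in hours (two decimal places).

Layer count = ceil(35.4 / 0.025) = 1416.
Burn-in layers = 4 × (47.5 + 8.35) = 223.4 s.
Regular layers = 1412 × (8.73 + 8.35) = 24116.96 s.
Sum: 223.4 + 24116.96 = 24340.36 s → 6.76 hours.

6.76 hours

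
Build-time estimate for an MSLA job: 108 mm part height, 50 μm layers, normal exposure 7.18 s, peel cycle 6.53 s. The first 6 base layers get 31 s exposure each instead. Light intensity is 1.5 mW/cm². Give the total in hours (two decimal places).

8.27 hours

Layers = ⌈108/0.05⌉ = 2160.
Burn-in layers: 6 × (31 + 6.53) → 225.18 s.
Remaining layers: 2154 × (7.18 + 6.53) → 29531.34 s.
Sum: 225.18 + 29531.34 = 29756.52 s → 8.27 hours.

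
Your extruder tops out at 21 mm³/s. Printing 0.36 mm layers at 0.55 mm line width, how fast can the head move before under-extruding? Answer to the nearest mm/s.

Extrusion cross-section = 0.36 × 0.55 = 0.198 mm².
v_max = Q/A = 21/0.198 = 106.06 mm/s → 106 mm/s.

106 mm/s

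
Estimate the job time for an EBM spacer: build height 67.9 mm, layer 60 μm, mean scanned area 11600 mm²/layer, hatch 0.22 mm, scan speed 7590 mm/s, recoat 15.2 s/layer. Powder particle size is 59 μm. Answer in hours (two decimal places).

6.96 hours

Number of layers: 67.9 / 0.06 → 1132 (rounded up).
Scan path per layer = 11600 / 0.22, so 52727.3 mm.
Scan time per layer: 52727.3 / 7590 → 6.9469 s.
Per-layer time = 6.9469 + 15.2 = 22.1469 s.
1132 layers × 22.1469 s/layer = 25070.2908 s, i.e. 6.96 hours.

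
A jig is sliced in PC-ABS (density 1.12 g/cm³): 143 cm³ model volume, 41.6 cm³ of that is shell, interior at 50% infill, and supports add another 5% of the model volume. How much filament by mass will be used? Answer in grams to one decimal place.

Interior volume: 143 − 41.6 → 101.4 cm³.
Deposited infill = 0.50 × 101.4, so 50.7 cm³.
Support = 0.05 × 143 = 7.15 cm³.
Total extruded = 41.6 + 50.7 + 7.15, so 99.45 cm³.
Mass = 99.45 × 1.12 = 111.384 g.

111.4 g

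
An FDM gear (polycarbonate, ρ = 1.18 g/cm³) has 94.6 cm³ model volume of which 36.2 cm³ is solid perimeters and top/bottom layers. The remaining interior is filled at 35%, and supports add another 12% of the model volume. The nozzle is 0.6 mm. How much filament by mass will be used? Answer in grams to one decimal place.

Interior volume: 94.6 − 36.2 → 58.4 cm³.
Infill deposited = 0.35 × 58.4, so 20.44 cm³.
Support = 0.12 × 94.6 = 11.352 cm³.
Total printed volume = 36.2 + 20.44 + 11.352, so 67.992 cm³.
Mass = 67.992 × 1.18, so 80.23056 g.

80.2 g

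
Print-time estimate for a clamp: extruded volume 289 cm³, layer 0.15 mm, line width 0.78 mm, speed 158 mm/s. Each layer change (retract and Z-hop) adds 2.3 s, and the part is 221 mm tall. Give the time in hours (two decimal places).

Bead cross-section = 0.15 × 0.78 = 0.117 mm².
Toolpath length = 289 cm³ / 0.117 mm² = 289000 / 0.117 = 2470085.5 mm.
Extrusion time = 2470085.5 / 158 = 15633.5 s.
Layers = ⌈221/0.15⌉ = 1474.
Non-print overhead = 1474 × 2.3, so 3390.2 s.
Total = 15633.5 + 3390.2 = 19023.7 s = 5.28 hours.

5.28 hours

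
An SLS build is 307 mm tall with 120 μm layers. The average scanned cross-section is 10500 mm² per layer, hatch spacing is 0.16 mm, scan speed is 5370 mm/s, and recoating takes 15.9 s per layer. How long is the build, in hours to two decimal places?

Layer count = ceil(307 / 0.12) = 2559.
Per-layer scan distance: 10500 / 0.16 → 65625 mm.
Per-layer scan time = 65625 / 5370 = 12.2207 s.
Time per layer = 12.2207 + 15.9, so 28.1207 s.
Total: 2559 × 28.1207 s = 71960.8713 s → 19.99 hours.

19.99 hours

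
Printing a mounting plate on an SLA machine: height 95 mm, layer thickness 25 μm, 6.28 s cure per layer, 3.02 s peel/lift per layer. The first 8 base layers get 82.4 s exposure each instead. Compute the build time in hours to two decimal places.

Layers = ⌈95/0.025⌉ = 3800.
Bottom layers = 8 × (82.4 + 3.02), so 683.36 s.
Remaining layers: 3792 × (6.28 + 3.02) → 35265.6 s.
Total = 683.36 + 35265.6 = 35948.96 s = 9.99 hours.

9.99 hours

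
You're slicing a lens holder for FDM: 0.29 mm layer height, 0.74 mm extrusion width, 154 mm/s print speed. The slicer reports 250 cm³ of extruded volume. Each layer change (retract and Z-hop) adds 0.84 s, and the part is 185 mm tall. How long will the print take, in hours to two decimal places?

Line area: 0.29 × 0.74 → 0.2146 mm².
Path length: 250000 mm³ / 0.2146 mm² → 1164958.1 mm.
Extrusion time: 1164958.1 / 154 → 7564.7 s.
Layers = ⌈185/0.29⌉ = 638.
Layer-change overhead = 638 × 0.84, so 535.92 s.
Total = 7564.7 + 535.92 = 8100.62 s = 2.25 hours.

2.25 hours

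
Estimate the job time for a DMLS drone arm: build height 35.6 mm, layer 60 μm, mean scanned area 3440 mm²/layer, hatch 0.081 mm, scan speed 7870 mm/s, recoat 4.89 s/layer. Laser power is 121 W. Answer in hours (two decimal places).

1.70 hours

Layers = ⌈35.6/0.06⌉ = 594.
Scan path per layer = 3440 / 0.081 = 42469.1 mm.
Per-layer scan time = 42469.1 / 7870 = 5.3963 s.
Time per layer = 5.3963 + 4.89, so 10.2863 s.
594 layers × 10.2863 s/layer = 6110.0622 s, i.e. 1.70 hours.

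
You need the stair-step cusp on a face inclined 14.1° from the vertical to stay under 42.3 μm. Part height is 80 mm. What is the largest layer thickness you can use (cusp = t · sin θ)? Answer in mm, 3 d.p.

sin(14.1°) = 0.2436; t_max = 0.0423/0.2436 = 0.174 mm.

0.174 mm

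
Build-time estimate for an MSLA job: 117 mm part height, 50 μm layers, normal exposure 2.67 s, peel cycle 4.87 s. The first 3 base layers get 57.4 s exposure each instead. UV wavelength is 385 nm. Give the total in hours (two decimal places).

4.95 hours

Layer count = ceil(117 / 0.05) = 2340.
Bottom layers: 3 × (57.4 + 4.87) → 186.81 s.
Normal layers = 2337 × (2.67 + 4.87), so 17620.98 s.
Total = 186.81 + 17620.98 = 17807.79 s = 4.95 hours.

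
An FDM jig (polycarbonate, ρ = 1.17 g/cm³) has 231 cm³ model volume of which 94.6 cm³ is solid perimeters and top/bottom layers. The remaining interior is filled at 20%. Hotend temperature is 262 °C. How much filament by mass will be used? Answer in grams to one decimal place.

Infill region: 231 − 94.6 → 136.4 cm³.
Infill deposited: 0.20 × 136.4 → 27.28 cm³.
Deposited volume = 94.6 + 27.28 = 121.88 cm³.
Mass = 121.88 × 1.17 = 142.5996 g.

142.6 g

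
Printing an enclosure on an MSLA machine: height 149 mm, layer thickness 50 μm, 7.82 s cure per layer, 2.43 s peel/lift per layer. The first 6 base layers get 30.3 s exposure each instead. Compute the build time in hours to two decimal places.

8.52 hours

Layer count = ceil(149 / 0.05) = 2980.
Burn-in layers = 6 × (30.3 + 2.43), so 196.38 s.
Remaining layers = 2974 × (7.82 + 2.43), so 30483.5 s.
Total = 196.38 + 30483.5 = 30679.88 s = 8.52 hours.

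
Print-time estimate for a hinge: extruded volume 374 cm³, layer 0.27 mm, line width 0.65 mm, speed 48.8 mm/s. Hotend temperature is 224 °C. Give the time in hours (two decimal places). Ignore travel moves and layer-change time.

12.13 hours

Line area = 0.27 × 0.65, so 0.1755 mm².
Total extruded path = 374000/0.1755 = 2131054.1 mm.
Print-move time = 2131054.1 / 48.8, so 43669.1 s.
That's 43669.1 s → 12.13 hours.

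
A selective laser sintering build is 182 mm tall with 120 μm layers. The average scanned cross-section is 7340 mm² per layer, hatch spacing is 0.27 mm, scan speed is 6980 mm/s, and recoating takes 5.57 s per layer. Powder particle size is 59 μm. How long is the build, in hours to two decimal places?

Number of layers: 182 / 0.12 → 1517 (rounded up).
Per-layer scan distance = 7340 / 0.27 = 27185.2 mm.
Scan time per layer = 27185.2 / 6980, so 3.8947 s.
Per-layer time = 3.8947 + 5.57, so 9.4647 s.
Build time = 1517 × 9.4647 = 14357.9499 s = 3.99 hours.

3.99 hours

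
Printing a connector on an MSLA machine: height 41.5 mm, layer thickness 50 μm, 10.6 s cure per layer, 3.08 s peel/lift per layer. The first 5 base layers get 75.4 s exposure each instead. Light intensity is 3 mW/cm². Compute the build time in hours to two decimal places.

3.24 hours

Layer count = ceil(41.5 / 0.05) = 830.
Burn-in layers: 5 × (75.4 + 3.08) → 392.4 s.
Regular layers = 825 × (10.6 + 3.08) = 11286 s.
Sum: 392.4 + 11286 = 11678.4 s → 3.24 hours.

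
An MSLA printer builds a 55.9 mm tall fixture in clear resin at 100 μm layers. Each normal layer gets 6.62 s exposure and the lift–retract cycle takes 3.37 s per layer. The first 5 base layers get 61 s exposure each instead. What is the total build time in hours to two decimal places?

Layer count = ceil(55.9 / 0.1) = 559.
Base layers: 5 × (61 + 3.37) → 321.85 s.
Remaining layers = 554 × (6.62 + 3.37), so 5534.46 s.
Total = 321.85 + 5534.46 = 5856.31 s = 1.63 hours.

1.63 hours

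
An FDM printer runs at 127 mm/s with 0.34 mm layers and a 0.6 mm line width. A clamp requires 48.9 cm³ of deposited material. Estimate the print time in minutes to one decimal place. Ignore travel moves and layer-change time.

Bead cross-section: 0.34 × 0.6 → 0.204 mm².
Total extruded path = 48900/0.204 = 239705.9 mm.
Extrusion time = 239705.9 / 127, so 1887.4 s.
1887.4 s = 31.5 minutes.

31.5 minutes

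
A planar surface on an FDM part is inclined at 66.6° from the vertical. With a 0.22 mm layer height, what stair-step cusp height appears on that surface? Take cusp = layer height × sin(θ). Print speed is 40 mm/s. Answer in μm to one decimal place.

sin(66.6°) = 0.9178, so cusp = 0.22 × 0.9178 = 0.201916 mm → 201.9 μm.

201.9 μm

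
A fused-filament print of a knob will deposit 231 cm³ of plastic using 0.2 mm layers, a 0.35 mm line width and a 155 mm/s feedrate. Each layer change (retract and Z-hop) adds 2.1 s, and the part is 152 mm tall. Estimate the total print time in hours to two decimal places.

6.36 hours

Extrusion cross-section: 0.2 × 0.35 → 0.07 mm².
Toolpath length = 231 cm³ / 0.07 mm² = 231000 / 0.07 = 3300000 mm.
Extrusion time = 3300000 / 155 = 21290.3 s.
Layers = ⌈152/0.2⌉ = 760.
Z-hop total = 760 × 2.1 = 1596 s.
Total = 21290.3 + 1596 = 22886.3 s = 6.36 hours.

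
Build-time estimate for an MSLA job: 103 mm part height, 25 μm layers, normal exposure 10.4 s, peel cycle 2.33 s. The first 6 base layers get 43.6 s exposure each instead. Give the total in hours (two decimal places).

14.62 hours

Layer count = ceil(103 / 0.025) = 4120.
Burn-in layers: 6 × (43.6 + 2.33) → 275.58 s.
Remaining layers = 4114 × (10.4 + 2.33) = 52371.22 s.
Sum: 275.58 + 52371.22 = 52646.8 s → 14.62 hours.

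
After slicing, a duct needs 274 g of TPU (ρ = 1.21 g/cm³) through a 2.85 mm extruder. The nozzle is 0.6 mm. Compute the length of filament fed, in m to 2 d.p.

35.50 m

Volume = 274 g / 1.21 g·cm⁻³ = 226.4463 cm³ = 226446.3 mm³.
Cross-section of 2.85 mm filament: π·(2.85/2)² = 6.3794 mm².
L = V/A = 226446.3/6.3794 = 35496.49 mm → 35.50 m.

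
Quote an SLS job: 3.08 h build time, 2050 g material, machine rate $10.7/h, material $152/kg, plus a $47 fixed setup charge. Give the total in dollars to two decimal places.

Time charge = 10.7 × 3.08 = $32.956.
Material charge = 152 × 2050/1000, so $311.60.
Adding setup: 32.956 + 311.60 + 47 → 391.556 ≈ $391.56.

$391.56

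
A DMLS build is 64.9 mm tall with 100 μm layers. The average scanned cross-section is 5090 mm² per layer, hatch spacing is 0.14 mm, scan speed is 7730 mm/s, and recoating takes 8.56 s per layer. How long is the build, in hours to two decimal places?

Number of layers: 64.9 / 0.1 → 649 (rounded up).
Hatch length per layer = 5090 / 0.14 = 36357.1 mm.
Laser time per layer = 36357.1 / 7730, so 4.7034 s.
Layer cycle: 4.7034 + 8.56 → 13.2634 s.
Total: 649 × 13.2634 s = 8607.9466 s → 2.39 hours.

2.39 hours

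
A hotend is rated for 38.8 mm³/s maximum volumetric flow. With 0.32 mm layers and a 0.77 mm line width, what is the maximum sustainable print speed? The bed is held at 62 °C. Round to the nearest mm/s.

Extrusion cross-section = 0.32 × 0.77, so 0.2464 mm².
v_max = Q/A = 38.8/0.2464 = 157.47 mm/s → 157 mm/s.

157 mm/s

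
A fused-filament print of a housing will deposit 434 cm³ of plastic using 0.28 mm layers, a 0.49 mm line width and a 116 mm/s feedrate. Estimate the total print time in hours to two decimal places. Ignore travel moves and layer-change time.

Bead cross-section: 0.28 × 0.49 → 0.1372 mm².
Toolpath length = 434 cm³ / 0.1372 mm² = 434000 / 0.1372 = 3163265.3 mm.
Print-move time = 3163265.3 / 116 = 27269.5 s.
27269.5 s = 7.57 hours.

7.57 hours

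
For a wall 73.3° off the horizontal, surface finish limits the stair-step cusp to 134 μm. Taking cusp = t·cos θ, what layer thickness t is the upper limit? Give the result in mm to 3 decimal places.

0.466 mm

cos(73.3°) = 0.2874; t_max = 0.134/0.2874 = 0.466 mm.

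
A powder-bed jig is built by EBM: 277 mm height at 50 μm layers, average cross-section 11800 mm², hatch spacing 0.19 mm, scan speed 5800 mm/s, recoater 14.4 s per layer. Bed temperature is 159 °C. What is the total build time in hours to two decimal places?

38.64 hours

Number of layers: 277 / 0.05 → 5540 (rounded up).
Scan path per layer: 11800 / 0.19 → 62105.3 mm.
Scan time per layer: 62105.3 / 5800 → 10.7078 s.
Layer cycle: 10.7078 + 14.4 → 25.1078 s.
Build time = 5540 × 25.1078 = 139097.212 s = 38.64 hours.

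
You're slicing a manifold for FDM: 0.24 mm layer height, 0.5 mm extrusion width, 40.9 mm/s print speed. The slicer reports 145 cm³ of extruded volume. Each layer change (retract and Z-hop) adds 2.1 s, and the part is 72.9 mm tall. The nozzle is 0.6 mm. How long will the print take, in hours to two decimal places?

8.38 hours

Extrusion cross-section = 0.24 × 0.5 = 0.12 mm².
Path length: 145000 mm³ / 0.12 mm² → 1208333.3 mm.
Extrusion time = 1208333.3 / 40.9 = 29543.6 s.
Number of layers: 72.9 / 0.24 → 304 (rounded up).
Z-hop total = 304 × 2.1, so 638.4 s.
Altogether 29543.6 + 638.4 = 30182 s, i.e. 8.38 hours.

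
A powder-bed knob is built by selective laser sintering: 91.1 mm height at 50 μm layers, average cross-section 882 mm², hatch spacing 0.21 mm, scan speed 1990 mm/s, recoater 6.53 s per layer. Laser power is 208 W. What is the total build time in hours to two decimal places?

4.37 hours

Layers = ⌈91.1/0.05⌉ = 1822.
Hatch length per layer: 882 / 0.21 → 4200 mm.
Laser time per layer = 4200 / 1990, so 2.1106 s.
Layer cycle = 2.1106 + 6.53 = 8.6406 s.
Total: 1822 × 8.6406 s = 15743.1732 s → 4.37 hours.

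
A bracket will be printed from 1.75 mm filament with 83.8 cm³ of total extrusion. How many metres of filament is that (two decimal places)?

34.84 m

Cross-section of 1.75 mm filament: π·(1.75/2)² = 2.4053 mm².
Length = 83.8 cm³ / 2.4053 mm² = 83800 / 2.4053 = 34839.73 mm = 34.84 m.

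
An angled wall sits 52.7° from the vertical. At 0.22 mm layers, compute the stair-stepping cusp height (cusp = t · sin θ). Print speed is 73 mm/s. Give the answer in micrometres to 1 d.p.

sin(52.7°) = 0.7955, so cusp = 0.22 × 0.7955 = 0.17501 mm → 175.0 μm.

175.0 μm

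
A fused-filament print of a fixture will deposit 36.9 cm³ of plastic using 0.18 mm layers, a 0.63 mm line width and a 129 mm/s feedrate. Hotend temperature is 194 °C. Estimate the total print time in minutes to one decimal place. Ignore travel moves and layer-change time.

42.0 minutes

Bead cross-section: 0.18 × 0.63 → 0.1134 mm².
Path length: 36900 mm³ / 0.1134 mm² → 325396.8 mm.
Extrusion time: 325396.8 / 129 → 2522.5 s.
2522.5 s = 42.0 minutes.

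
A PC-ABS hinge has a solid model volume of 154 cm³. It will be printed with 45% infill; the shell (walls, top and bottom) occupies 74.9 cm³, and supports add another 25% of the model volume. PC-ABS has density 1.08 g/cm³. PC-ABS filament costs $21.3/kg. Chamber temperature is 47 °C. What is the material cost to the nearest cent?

Infill region = 154 − 74.9 = 79.1 cm³.
Infill deposited = 0.45 × 79.1, so 35.595 cm³.
Support: 0.25 × 154 → 38.5 cm³.
Total extruded = 74.9 + 35.595 + 38.5, so 148.995 cm³.
Mass = 148.995 × 1.08, so 160.9146 g.
Cost = 160.9146 g / 1000 × $21.3/kg = $3.43.

$3.43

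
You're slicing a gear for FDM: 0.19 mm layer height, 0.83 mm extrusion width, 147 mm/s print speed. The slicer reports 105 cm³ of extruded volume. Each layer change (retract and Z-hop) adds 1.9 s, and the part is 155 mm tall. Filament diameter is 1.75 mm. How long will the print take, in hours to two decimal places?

Extrusion cross-section: 0.19 × 0.83 → 0.1577 mm².
Toolpath length = 105 cm³ / 0.1577 mm² = 105000 / 0.1577 = 665821.2 mm.
Extrusion time = 665821.2 / 147 = 4529.4 s.
Layer count = ceil(155 / 0.19) = 816.
Non-print overhead: 816 × 1.9 → 1550.4 s.
Altogether 4529.4 + 1550.4 = 6079.8 s, i.e. 1.69 hours.

1.69 hours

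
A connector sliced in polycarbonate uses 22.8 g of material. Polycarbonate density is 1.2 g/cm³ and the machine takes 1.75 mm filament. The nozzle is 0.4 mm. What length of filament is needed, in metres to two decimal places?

7.90 m

Extruded volume: 22.8/1.2 = 19 cm³ (19000 mm³).
Filament cross-section = π × (1.75/2)² = 2.4053 mm².
Length = 19000 / 2.4053 = 7899.22 mm = 7.90 m.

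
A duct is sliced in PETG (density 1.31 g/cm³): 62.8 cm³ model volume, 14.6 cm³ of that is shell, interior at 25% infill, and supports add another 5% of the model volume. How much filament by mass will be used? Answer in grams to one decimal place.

39.0 g

Infill region: 62.8 − 14.6 → 48.2 cm³.
Infill volume = 0.25 × 48.2, so 12.05 cm³.
Support: 0.05 × 62.8 → 3.14 cm³.
Total printed volume: 14.6 + 12.05 + 3.14 → 29.79 cm³.
Mass = 29.79 × 1.31 = 39.0249 g.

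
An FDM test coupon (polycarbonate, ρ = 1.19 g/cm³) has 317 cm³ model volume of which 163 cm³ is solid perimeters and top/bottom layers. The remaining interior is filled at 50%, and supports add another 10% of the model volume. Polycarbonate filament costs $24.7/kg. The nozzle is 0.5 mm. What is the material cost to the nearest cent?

$7.99

Volume inside the shell = 317 − 163 = 154 cm³.
Infill volume = 0.50 × 154, so 77 cm³.
Support = 0.10 × 317, so 31.7 cm³.
Total extruded = 163 + 77 + 31.7, so 271.7 cm³.
Mass = 271.7 × 1.19 = 323.323 g.
At $24.7/kg: 323.323/1000 × 24.7 = $7.99.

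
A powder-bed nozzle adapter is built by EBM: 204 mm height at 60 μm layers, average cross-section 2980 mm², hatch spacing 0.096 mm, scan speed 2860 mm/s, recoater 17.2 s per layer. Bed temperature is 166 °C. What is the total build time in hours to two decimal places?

26.50 hours

Layer count = ceil(204 / 0.06) = 3400.
Scan path per layer = 2980 / 0.096, so 31041.7 mm.
Scan time per layer = 31041.7 / 2860, so 10.8537 s.
Per-layer time: 10.8537 + 17.2 → 28.0537 s.
Total: 3400 × 28.0537 s = 95382.58 s → 26.50 hours.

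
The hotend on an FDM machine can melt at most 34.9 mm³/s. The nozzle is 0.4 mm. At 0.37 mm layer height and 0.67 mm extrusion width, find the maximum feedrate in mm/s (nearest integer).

141 mm/s

A = 0.37 × 0.67 = 0.2479 mm².
v_max = Q/A = 34.9/0.2479 = 140.78 mm/s → 141 mm/s.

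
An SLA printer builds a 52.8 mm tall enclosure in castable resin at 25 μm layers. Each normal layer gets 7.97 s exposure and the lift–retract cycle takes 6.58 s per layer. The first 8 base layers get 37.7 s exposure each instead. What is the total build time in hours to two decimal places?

8.60 hours

Layer count = ceil(52.8 / 0.025) = 2112.
Base layers = 8 × (37.7 + 6.58) = 354.24 s.
Normal layers = 2104 × (7.97 + 6.58) = 30613.2 s.
Sum: 354.24 + 30613.2 = 30967.44 s → 8.60 hours.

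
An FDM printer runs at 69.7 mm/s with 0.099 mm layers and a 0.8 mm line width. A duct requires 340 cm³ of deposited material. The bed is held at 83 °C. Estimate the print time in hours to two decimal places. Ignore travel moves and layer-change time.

17.11 hours

Bead cross-section = 0.099 × 0.8, so 0.0792 mm².
Total extruded path = 340000/0.0792 = 4292929.3 mm.
Time extruding = 4292929.3 / 69.7, so 61591.5 s.
In the requested units: 61591.5 s = 17.11 hours.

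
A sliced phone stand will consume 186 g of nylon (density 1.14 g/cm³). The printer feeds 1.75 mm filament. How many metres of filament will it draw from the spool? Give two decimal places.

Extruded volume: 186/1.14 = 163.1579 cm³ (163157.9 mm³).
Filament cross-section = π × (1.75/2)² = 2.4053 mm².
Length = 163157.9 / 2.4053 = 67832.66 mm = 67.83 m.

67.83 m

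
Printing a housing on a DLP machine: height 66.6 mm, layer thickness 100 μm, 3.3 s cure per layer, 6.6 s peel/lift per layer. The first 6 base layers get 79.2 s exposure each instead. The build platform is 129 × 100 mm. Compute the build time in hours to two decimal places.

1.96 hours

Layer count = ceil(66.6 / 0.1) = 666.
Base layers = 6 × (79.2 + 6.6), so 514.8 s.
Normal layers = 660 × (3.3 + 6.6), so 6534 s.
Total = 514.8 + 6534 = 7048.8 s = 1.96 hours.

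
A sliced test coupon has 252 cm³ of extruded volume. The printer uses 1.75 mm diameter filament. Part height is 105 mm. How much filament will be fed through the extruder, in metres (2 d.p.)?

A = π r² = π × 0.875² = 2.4053 mm².
L = 252000 mm³ / 2.4053 mm² = 104768.64 mm, i.e. 104.77 m.

104.77 m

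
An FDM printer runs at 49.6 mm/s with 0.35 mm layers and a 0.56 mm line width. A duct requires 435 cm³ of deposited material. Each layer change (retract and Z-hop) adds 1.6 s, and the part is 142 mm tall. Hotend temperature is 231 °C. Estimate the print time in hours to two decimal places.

12.61 hours

Bead cross-section = 0.35 × 0.56, so 0.196 mm².
Toolpath length = 435 cm³ / 0.196 mm² = 435000 / 0.196 = 2219387.8 mm.
Print-move time = 2219387.8 / 49.6, so 44745.7 s.
Layer count = ceil(142 / 0.35) = 406.
Non-print overhead: 406 × 1.6 → 649.6 s.
Altogether 44745.7 + 649.6 = 45395.3 s, i.e. 12.61 hours.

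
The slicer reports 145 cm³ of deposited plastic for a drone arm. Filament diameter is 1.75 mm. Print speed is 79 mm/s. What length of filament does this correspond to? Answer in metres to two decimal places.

60.28 m

Cross-section of 1.75 mm filament: π·(1.75/2)² = 2.4053 mm².
Length = 145 cm³ / 2.4053 mm² = 145000 / 2.4053 = 60283.54 mm = 60.28 m.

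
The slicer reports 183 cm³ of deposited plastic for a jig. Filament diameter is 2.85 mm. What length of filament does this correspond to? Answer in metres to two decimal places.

Cross-section of 2.85 mm filament: π·(2.85/2)² = 6.3794 mm².
Length = 183 cm³ / 6.3794 mm² = 183000 / 6.3794 = 28686.08 mm = 28.69 m.

28.69 m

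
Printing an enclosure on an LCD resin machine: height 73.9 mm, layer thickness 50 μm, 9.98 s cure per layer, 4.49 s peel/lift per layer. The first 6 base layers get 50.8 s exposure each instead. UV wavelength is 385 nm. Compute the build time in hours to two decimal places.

6.01 hours

Layer count = ceil(73.9 / 0.05) = 1478.
Bottom layers = 6 × (50.8 + 4.49) = 331.74 s.
Remaining layers = 1472 × (9.98 + 4.49), so 21299.84 s.
Total = 331.74 + 21299.84 = 21631.58 s = 6.01 hours.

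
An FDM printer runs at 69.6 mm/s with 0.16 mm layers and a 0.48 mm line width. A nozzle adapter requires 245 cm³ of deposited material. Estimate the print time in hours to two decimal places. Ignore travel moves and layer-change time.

12.73 hours

Extrusion cross-section: 0.16 × 0.48 → 0.0768 mm².
Total extruded path = 245000/0.0768 = 3190104.2 mm.
Time extruding = 3190104.2 / 69.6 = 45834.8 s.
45834.8 s = 12.73 hours.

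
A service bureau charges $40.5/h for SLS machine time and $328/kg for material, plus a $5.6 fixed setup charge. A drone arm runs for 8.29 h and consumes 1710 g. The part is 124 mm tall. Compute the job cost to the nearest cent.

$902.23

Machine cost: 40.5 × 8.29 → $335.745.
Feedstock cost: 328 × 1710/1000 → $560.88.
Adding setup: 335.745 + 560.88 + 5.6 → 902.225 ≈ $902.23.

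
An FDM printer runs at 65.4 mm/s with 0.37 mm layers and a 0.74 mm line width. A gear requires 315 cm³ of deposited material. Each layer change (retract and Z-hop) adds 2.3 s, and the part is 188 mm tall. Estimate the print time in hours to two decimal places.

Line area = 0.37 × 0.74 = 0.2738 mm².
Path length: 315000 mm³ / 0.2738 mm² → 1150474.8 mm.
Time extruding = 1150474.8 / 65.4, so 17591.4 s.
Layers = ⌈188/0.37⌉ = 509.
Non-print overhead = 509 × 2.3 = 1170.7 s.
Total = 17591.4 + 1170.7 = 18762.1 s = 5.21 hours.

5.21 hours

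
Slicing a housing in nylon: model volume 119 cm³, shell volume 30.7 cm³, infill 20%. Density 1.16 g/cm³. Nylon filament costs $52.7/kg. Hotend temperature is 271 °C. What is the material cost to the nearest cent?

Interior volume = 119 − 30.7, so 88.3 cm³.
Infill volume: 0.20 × 88.3 → 17.66 cm³.
Total printed volume = 30.7 + 17.66 = 48.36 cm³.
Mass: 48.36 × 1.16 → 56.0976 g.
Cost = 56.0976 g / 1000 × $52.7/kg = $2.96.

$2.96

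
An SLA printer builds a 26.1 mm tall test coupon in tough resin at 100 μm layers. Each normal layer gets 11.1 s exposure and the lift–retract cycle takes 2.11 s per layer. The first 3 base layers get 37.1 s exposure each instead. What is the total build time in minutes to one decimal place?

58.8 minutes

Layer count = ceil(26.1 / 0.1) = 261.
Burn-in layers = 3 × (37.1 + 2.11) = 117.63 s.
Normal layers: 258 × (11.1 + 2.11) → 3408.18 s.
Sum: 117.63 + 3408.18 = 3525.81 s → 58.8 minutes.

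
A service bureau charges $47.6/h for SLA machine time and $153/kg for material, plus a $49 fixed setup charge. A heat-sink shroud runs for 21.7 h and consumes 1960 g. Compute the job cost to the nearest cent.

Machine-time cost: 47.6 × 21.7 → $1032.92.
Material charge = 153 × 1960/1000 = $299.88.
Adding setup: 1032.92 + 299.88 + 49 → $1381.80.

$1381.80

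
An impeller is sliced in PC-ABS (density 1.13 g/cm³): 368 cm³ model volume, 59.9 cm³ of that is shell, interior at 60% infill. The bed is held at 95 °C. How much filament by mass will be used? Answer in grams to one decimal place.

276.6 g

Infill region = 368 − 59.9, so 308.1 cm³.
Deposited infill = 0.60 × 308.1 = 184.86 cm³.
Deposited volume = 59.9 + 184.86 = 244.76 cm³.
Mass: 244.76 × 1.13 → 276.5788 g.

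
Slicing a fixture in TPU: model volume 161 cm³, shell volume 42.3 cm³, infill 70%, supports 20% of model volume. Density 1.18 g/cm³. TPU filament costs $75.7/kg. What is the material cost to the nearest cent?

$14.08

Infill region = 161 − 42.3, so 118.7 cm³.
Deposited infill = 0.70 × 118.7 = 83.09 cm³.
Support: 0.20 × 161 → 32.2 cm³.
Total extruded = 42.3 + 83.09 + 32.2 = 157.59 cm³.
Mass = 157.59 × 1.18 = 185.9562 g.
At $75.7/kg: 185.9562/1000 × 75.7 = $14.08.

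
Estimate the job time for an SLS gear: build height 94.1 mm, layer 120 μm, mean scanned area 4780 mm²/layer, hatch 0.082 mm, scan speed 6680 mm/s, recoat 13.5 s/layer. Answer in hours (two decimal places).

Layer count = ceil(94.1 / 0.12) = 785.
Per-layer scan distance = 4780 / 0.082 = 58292.7 mm.
Laser time per layer = 58292.7 / 6680 = 8.7265 s.
Layer cycle = 8.7265 + 13.5 = 22.2265 s.
785 layers × 22.2265 s/layer = 17447.8025 s, i.e. 4.85 hours.

4.85 hours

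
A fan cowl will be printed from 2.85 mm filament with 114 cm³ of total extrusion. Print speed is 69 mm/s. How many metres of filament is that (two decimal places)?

Filament cross-section = π × (2.85/2)² = 6.3794 mm².
L = 114000 mm³ / 6.3794 mm² = 17870.02 mm, i.e. 17.87 m.

17.87 m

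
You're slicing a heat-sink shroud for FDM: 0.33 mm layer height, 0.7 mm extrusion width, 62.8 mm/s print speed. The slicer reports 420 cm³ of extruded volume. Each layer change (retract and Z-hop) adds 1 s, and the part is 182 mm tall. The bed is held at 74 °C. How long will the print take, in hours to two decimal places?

8.20 hours

Extrusion cross-section = 0.33 × 0.7, so 0.231 mm².
Path length: 420000 mm³ / 0.231 mm² → 1818181.8 mm.
Time extruding = 1818181.8 / 62.8, so 28951.9 s.
Layers = ⌈182/0.33⌉ = 552.
Z-hop total: 552 × 1 → 552 s.
Total = 28951.9 + 552 = 29503.9 s = 8.20 hours.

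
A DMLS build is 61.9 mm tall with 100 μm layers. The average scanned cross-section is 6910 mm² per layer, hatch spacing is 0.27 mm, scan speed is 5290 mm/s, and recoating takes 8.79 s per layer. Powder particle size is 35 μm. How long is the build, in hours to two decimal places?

2.34 hours

Number of layers: 61.9 / 0.1 → 619 (rounded up).
Hatch length per layer: 6910 / 0.27 → 25592.6 mm.
Per-layer scan time = 25592.6 / 5290 = 4.8379 s.
Time per layer = 4.8379 + 8.79, so 13.6279 s.
619 layers × 13.6279 s/layer = 8435.6701 s, i.e. 2.34 hours.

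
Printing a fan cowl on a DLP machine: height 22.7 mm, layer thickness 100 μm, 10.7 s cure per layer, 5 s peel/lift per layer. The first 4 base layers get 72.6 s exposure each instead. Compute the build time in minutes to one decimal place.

63.5 minutes

Layers = ⌈22.7/0.1⌉ = 227.
Base layers = 4 × (72.6 + 5) = 310.4 s.
Regular layers: 223 × (10.7 + 5) → 3501.1 s.
Total = 310.4 + 3501.1 = 3811.5 s = 63.5 minutes.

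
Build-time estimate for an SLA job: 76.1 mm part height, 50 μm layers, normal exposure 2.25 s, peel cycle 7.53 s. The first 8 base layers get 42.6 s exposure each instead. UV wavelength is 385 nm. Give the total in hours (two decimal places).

4.22 hours

Number of layers: 76.1 / 0.05 → 1522 (rounded up).
Base layers = 8 × (42.6 + 7.53) = 401.04 s.
Normal layers = 1514 × (2.25 + 7.53), so 14806.92 s.
Sum: 401.04 + 14806.92 = 15207.96 s → 4.22 hours.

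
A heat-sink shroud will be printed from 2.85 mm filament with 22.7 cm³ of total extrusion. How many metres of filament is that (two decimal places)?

Filament cross-section = π × (2.85/2)² = 6.3794 mm².
Length = 22.7 cm³ / 6.3794 mm² = 22700 / 6.3794 = 3558.33 mm = 3.56 m.

3.56 m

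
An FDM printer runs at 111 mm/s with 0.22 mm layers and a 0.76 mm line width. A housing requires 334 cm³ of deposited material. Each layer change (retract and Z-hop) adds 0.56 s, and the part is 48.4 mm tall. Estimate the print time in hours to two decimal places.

5.03 hours

Line area = 0.22 × 0.76 = 0.1672 mm².
Total extruded path = 334000/0.1672 = 1997607.7 mm.
Time extruding: 1997607.7 / 111 → 17996.5 s.
Layer count = ceil(48.4 / 0.22) = 220.
Non-print overhead = 220 × 0.56 = 123.2 s.
Altogether 17996.5 + 123.2 = 18119.7 s, i.e. 5.03 hours.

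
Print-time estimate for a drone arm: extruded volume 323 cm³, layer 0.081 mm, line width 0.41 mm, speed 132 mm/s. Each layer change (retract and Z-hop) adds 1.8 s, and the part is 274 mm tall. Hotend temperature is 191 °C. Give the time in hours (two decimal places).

Extrusion cross-section = 0.081 × 0.41 = 0.03321 mm².
Toolpath length = 323 cm³ / 0.03321 mm² = 323000 / 0.03321 = 9725986.1 mm.
Extrusion time = 9725986.1 / 132, so 73681.7 s.
Number of layers: 274 / 0.081 → 3383 (rounded up).
Non-print overhead = 3383 × 1.8 = 6089.4 s.
Total = 73681.7 + 6089.4 = 79771.1 s = 22.16 hours.

22.16 hours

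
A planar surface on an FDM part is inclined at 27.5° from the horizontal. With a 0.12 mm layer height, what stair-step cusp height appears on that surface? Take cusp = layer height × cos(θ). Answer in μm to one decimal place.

106.4 μm

cos(27.5°) = 0.8870, so cusp = 0.12 × 0.8870 = 0.10644 mm → 106.4 μm.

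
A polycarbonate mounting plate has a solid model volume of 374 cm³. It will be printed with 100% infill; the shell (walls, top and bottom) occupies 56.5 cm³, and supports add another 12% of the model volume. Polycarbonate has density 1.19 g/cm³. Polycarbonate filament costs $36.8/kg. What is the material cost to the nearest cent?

Interior volume: 374 − 56.5 → 317.5 cm³.
Infill deposited = 1.00 × 317.5 = 317.5 cm³.
Support = 0.12 × 374 = 44.88 cm³.
Total printed volume: 56.5 + 317.5 + 44.88 → 418.88 cm³.
Mass = 418.88 × 1.19 = 498.4672 g.
Cost = 498.4672 g / 1000 × $36.8/kg = $18.34.

$18.34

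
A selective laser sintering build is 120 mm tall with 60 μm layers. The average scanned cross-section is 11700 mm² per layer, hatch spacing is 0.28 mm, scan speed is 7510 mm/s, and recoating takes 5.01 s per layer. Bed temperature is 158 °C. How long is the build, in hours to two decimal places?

Layers = ⌈120/0.06⌉ = 2000.
Scan path per layer: 11700 / 0.28 → 41785.7 mm.
Per-layer scan time = 41785.7 / 7510 = 5.564 s.
Time per layer = 5.564 + 5.01 = 10.574 s.
2000 layers × 10.574 s/layer = 21148 s, i.e. 5.87 hours.

5.87 hours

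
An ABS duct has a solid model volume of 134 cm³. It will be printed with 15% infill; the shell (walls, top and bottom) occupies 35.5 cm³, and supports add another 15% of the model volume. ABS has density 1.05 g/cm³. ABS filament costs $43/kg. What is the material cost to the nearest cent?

Infill region: 134 − 35.5 → 98.5 cm³.
Deposited infill = 0.15 × 98.5, so 14.775 cm³.
Support = 0.15 × 134, so 20.1 cm³.
Total extruded: 35.5 + 14.775 + 20.1 → 70.375 cm³.
Mass: 70.375 × 1.05 → 73.89375 g.
At $43/kg: 73.89375/1000 × 43 = $3.18.

$3.18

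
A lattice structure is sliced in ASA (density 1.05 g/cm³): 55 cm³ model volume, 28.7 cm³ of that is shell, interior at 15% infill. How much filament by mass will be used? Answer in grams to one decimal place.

Volume inside the shell = 55 − 28.7, so 26.3 cm³.
Infill volume: 0.15 × 26.3 → 3.945 cm³.
Total extruded: 28.7 + 3.945 → 32.645 cm³.
Mass = 32.645 × 1.05, so 34.27725 g.

34.3 g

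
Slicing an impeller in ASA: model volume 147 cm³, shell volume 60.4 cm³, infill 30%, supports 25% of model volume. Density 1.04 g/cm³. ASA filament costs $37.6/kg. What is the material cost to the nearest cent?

Interior volume: 147 − 60.4 → 86.6 cm³.
Infill deposited = 0.30 × 86.6 = 25.98 cm³.
Support = 0.25 × 147, so 36.75 cm³.
Total printed volume: 60.4 + 25.98 + 36.75 → 123.13 cm³.
Mass: 123.13 × 1.04 → 128.0552 g.
Cost = 128.0552 g / 1000 × $37.6/kg = $4.81.

$4.81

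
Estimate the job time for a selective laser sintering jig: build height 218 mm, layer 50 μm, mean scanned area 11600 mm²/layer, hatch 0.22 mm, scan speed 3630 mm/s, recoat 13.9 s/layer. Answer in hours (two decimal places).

Number of layers: 218 / 0.05 → 4360 (rounded up).
Hatch length per layer = 11600 / 0.22 = 52727.3 mm.
Laser time per layer: 52727.3 / 3630 → 14.5254 s.
Time per layer: 14.5254 + 13.9 → 28.4254 s.
Total: 4360 × 28.4254 s = 123934.744 s → 34.43 hours.

34.43 hours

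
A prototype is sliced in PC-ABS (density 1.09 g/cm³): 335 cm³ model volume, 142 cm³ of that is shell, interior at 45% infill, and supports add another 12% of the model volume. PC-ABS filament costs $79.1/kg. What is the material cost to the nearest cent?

$23.20

Interior volume: 335 − 142 → 193 cm³.
Infill volume = 0.45 × 193 = 86.85 cm³.
Support: 0.12 × 335 → 40.2 cm³.
Total extruded: 142 + 86.85 + 40.2 → 269.05 cm³.
Mass = 269.05 × 1.09, so 293.2645 g.
At $79.1/kg: 293.2645/1000 × 79.1 = $23.20.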